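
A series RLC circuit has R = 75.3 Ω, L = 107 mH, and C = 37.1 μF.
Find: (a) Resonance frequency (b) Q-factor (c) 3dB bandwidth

Step 1 — Resonance condition Im(Z)=0 gives ω₀ = 1/√(LC).
Step 2 — ω₀ = 1/√(0.107·3.71e-05) = 501.9 rad/s.
Step 3 — f₀ = ω₀/(2π) = 79.88 Hz.
Step 4 — Series Q: Q = ω₀L/R = 501.9·0.107/75.3 = 0.7132.
Step 5 — 3dB bandwidth: Δω = ω₀/Q = 703.7 rad/s; BW = Δω/(2π) = 112 Hz.

(a) f₀ = 79.88 Hz  (b) Q = 0.7132  (c) BW = 112 Hz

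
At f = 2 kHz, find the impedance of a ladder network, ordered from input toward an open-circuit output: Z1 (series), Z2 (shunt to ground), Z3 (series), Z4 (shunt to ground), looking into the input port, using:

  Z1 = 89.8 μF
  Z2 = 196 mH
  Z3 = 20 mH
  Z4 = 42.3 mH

Step 1 — Angular frequency: ω = 2π·f = 2π·2000 = 1.257e+04 rad/s.
Step 2 — Component impedances:
  Z1: Z = 1/(jωC) = -j/(ω·C) = 0 - j0.8862 Ω
  Z2: Z = jωL = j·1.257e+04·0.196 = 0 + j2463 Ω
  Z3: Z = jωL = j·1.257e+04·0.02 = 0 + j251.3 Ω
  Z4: Z = jωL = j·1.257e+04·0.0423 = 0 + j531.6 Ω
Step 3 — Ladder network (open output): work backward from the far end, alternating series and parallel combinations. Z_in = 0 + j593.2 Ω = 593.2∠90.0° Ω.

Z = 0 + j593.2 Ω = 593.2∠90.0° Ω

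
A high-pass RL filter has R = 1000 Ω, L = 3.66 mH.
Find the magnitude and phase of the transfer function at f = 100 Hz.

Step 1 — Angular frequency: ω = 2π·100 = 628.3 rad/s.
Step 2 — Transfer function: H(jω) = jωL/(R + jωL).
Step 3 — Numerator jωL = j·2.3; denominator R + jωL = 1000 + j2.3.
Step 4 — H = 5.288e-06 + j0.0023.
Step 5 — Magnitude: |H| = 0.0023 (-52.8 dB); phase: φ = 89.9°.

|H| = 0.0023 (-52.8 dB), φ = 89.9°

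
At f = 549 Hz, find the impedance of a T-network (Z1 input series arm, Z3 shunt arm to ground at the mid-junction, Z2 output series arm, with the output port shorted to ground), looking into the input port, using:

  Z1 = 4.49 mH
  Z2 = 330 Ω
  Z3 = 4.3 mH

Step 1 — Angular frequency: ω = 2π·f = 2π·549 = 3449 rad/s.
Step 2 — Component impedances:
  Z1: Z = jωL = j·3449·0.00449 = 0 + j15.49 Ω
  Z2: Z = R = 330 Ω
  Z3: Z = jωL = j·3449·0.0043 = 0 + j14.83 Ω
Step 3 — With the output port shorted to ground, the output series arm Z2 runs from the junction to ground; the shunt arm Z3 also runs from the junction to ground. They appear in parallel: Z3 || Z2 = 0.6654 + j14.8 Ω.
Step 4 — Series with input arm Z1: Z_in = Z1 + (Z3 || Z2) = 0.6654 + j30.29 Ω = 30.3∠88.7° Ω.

Z = 0.6654 + j30.29 Ω = 30.3∠88.7° Ω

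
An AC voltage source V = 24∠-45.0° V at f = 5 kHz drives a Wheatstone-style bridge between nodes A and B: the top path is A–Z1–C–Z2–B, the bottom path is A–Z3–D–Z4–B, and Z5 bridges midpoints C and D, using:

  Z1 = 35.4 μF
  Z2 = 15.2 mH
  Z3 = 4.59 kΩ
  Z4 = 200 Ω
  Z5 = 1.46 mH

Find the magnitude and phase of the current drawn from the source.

Step 1 — Angular frequency: ω = 2π·f = 2π·5000 = 3.142e+04 rad/s.
Step 2 — Component impedances:
  Z1: Z = 1/(jωC) = -j/(ω·C) = 0 - j0.8992 Ω
  Z2: Z = jωL = j·3.142e+04·0.0152 = 0 + j477.5 Ω
  Z3: Z = R = 4590 Ω
  Z4: Z = R = 200 Ω
  Z5: Z = jωL = j·3.142e+04·0.00146 = 0 + j45.87 Ω
Step 3 — Bridge requires nodal analysis (the Z5 bridge couples midpoints C and D, so the two paths cannot be reduced to a simple series/parallel combination). Setting node B to ground and injecting 1 A at node A, the 3-node admittance system at A, C, D solves to V_A = Z_AB = 145.5 + j96.67 Ω = 174.7∠33.6° Ω.
Step 4 — Source phasor: V = 24∠-45.0° V = 16.97 - j16.97 V.
Step 5 — Ohm's law: I = V / Z_total = (16.97 - j16.97) / (145.5 + j96.67) = 0.02715 - j0.1347 A.
Step 6 — Convert to polar: |I| = 0.1374 A, ∠I = -78.6°.

I = 0.1374∠-78.6° A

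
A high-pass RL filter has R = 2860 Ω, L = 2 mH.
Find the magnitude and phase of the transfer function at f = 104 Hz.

Step 1 — Angular frequency: ω = 2π·104 = 653.5 rad/s.
Step 2 — Transfer function: H(jω) = jωL/(R + jωL).
Step 3 — Numerator jωL = j·1.307; denominator R + jωL = 2860 + j1.307.
Step 4 — H = 2.088e-07 + j0.000457.
Step 5 — Magnitude: |H| = 0.000457 (-66.8 dB); phase: φ = 90.0°.

|H| = 0.000457 (-66.8 dB), φ = 90.0°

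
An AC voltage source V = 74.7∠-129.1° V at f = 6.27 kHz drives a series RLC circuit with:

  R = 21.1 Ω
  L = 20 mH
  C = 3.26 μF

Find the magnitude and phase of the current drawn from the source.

Step 1 — Angular frequency: ω = 2π·f = 2π·6270 = 3.94e+04 rad/s.
Step 2 — Component impedances:
  R: Z = R = 21.1 Ω
  L: Z = jωL = j·3.94e+04·0.02 = 0 + j787.9 Ω
  C: Z = 1/(jωC) = -j/(ω·C) = 0 - j7.786 Ω
Step 3 — Series combination: Z_total = R + L + C = 21.1 + j780.1 Ω = 780.4∠88.5° Ω.
Step 4 — Source phasor: V = 74.7∠-129.1° V = -47.11 - j57.97 V.
Step 5 — Ohm's law: I = V / Z_total = (-47.11 - j57.97) / (21.1 + j780.1) = -0.07589 + j0.05834 A.
Step 6 — Convert to polar: |I| = 0.09572 A, ∠I = 142.4°.

I = 0.09572∠142.4° A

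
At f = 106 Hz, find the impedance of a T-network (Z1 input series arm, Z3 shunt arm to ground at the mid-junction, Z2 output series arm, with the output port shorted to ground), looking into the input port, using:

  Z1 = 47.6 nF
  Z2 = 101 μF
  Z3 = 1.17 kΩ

Step 1 — Angular frequency: ω = 2π·f = 2π·106 = 666 rad/s.
Step 2 — Component impedances:
  Z1: Z = 1/(jωC) = -j/(ω·C) = 0 - j3.154e+04 Ω
  Z2: Z = 1/(jωC) = -j/(ω·C) = 0 - j14.87 Ω
  Z3: Z = R = 1170 Ω
Step 3 — With the output port shorted to ground, the output series arm Z2 runs from the junction to ground; the shunt arm Z3 also runs from the junction to ground. They appear in parallel: Z3 || Z2 = 0.1889 - j14.86 Ω.
Step 4 — Series with input arm Z1: Z_in = Z1 + (Z3 || Z2) = 0.1889 - j3.156e+04 Ω = 3.156e+04∠-90.0° Ω.

Z = 0.1889 - j3.156e+04 Ω = 3.156e+04∠-90.0° Ω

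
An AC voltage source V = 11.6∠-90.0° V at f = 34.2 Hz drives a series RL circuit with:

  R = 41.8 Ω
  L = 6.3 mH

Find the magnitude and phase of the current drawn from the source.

Step 1 — Angular frequency: ω = 2π·f = 2π·34.2 = 214.9 rad/s.
Step 2 — Component impedances:
  R: Z = R = 41.8 Ω
  L: Z = jωL = j·214.9·0.0063 = 0 + j1.354 Ω
Step 3 — Series combination: Z_total = R + L = 41.8 + j1.354 Ω = 41.82∠1.9° Ω.
Step 4 — Source phasor: V = 11.6∠-90.0° V = 0 - j11.6 V.
Step 5 — Ohm's law: I = V / Z_total = (0 - j11.6) / (41.8 + j1.354) = -0.008978 - j0.2772 A.
Step 6 — Convert to polar: |I| = 0.2774 A, ∠I = -91.9°.

I = 0.2774∠-91.9° A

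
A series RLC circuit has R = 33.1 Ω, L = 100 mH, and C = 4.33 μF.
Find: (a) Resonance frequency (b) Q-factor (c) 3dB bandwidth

Step 1 — Resonance condition Im(Z)=0 gives ω₀ = 1/√(LC).
Step 2 — ω₀ = 1/√(0.1·4.33e-06) = 1520 rad/s.
Step 3 — f₀ = ω₀/(2π) = 241.9 Hz.
Step 4 — Series Q: Q = ω₀L/R = 1520·0.1/33.1 = 4.591.
Step 5 — 3dB bandwidth: Δω = ω₀/Q = 331 rad/s; BW = Δω/(2π) = 52.68 Hz.

(a) f₀ = 241.9 Hz  (b) Q = 4.591  (c) BW = 52.68 Hz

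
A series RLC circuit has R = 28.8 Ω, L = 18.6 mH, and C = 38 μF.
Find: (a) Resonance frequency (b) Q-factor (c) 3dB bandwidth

Step 1 — Resonance: ω₀ = 1/√(LC) = 1/√(0.0186·3.8e-05) = 1189 rad/s.
Step 2 — f₀ = ω₀/(2π) = 189.3 Hz.
Step 3 — Series Q: Q = ω₀L/R = 1189·0.0186/28.8 = 0.7682.
Step 4 — Bandwidth: Δω = ω₀/Q = 1548 rad/s; BW = Δω/(2π) = 246.4 Hz.

(a) f₀ = 189.3 Hz  (b) Q = 0.7682  (c) BW = 246.4 Hz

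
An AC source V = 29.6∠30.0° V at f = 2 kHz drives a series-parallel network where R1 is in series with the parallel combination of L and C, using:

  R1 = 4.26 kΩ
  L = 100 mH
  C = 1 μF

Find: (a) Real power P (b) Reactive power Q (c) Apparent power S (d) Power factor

Step 1 — Angular frequency: ω = 2π·f = 2π·2000 = 1.257e+04 rad/s.
Step 2 — Component impedances:
  R1: Z = R = 4260 Ω
  L: Z = jωL = j·1.257e+04·0.1 = 0 + j1257 Ω
  C: Z = 1/(jωC) = -j/(ω·C) = 0 - j79.58 Ω
Step 3 — Parallel branch: L || C = 1/(1/L + 1/C) = 0 - j84.96 Ω.
Step 4 — Series with R1: Z_total = R1 + (L || C) = 4260 - j84.96 Ω = 4261∠-1.1° Ω.
Step 5 — Source phasor: V = 29.6∠30.0° V = 25.63 + j14.8 V.
Step 6 — Current: I = V / Z = 0.005946 + j0.003593 A = 0.006947∠31.1° A.
Step 7 — Complex power: S = V·I* = 0.2056 - j0.0041 VA.
Step 8 — Real power: P = Re(S) = 0.2056 W.
Step 9 — Reactive power: Q = Im(S) = -0.0041 VAR.
Step 10 — Apparent power: |S| = 0.2056 VA.
Step 11 — Power factor: PF = P/|S| = 0.9998 (leading).

(a) P = 0.2056 W  (b) Q = -0.0041 VAR  (c) S = 0.2056 VA  (d) PF = 0.9998 (leading)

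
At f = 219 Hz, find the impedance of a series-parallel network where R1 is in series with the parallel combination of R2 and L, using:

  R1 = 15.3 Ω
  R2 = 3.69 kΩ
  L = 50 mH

Step 1 — Angular frequency: ω = 2π·f = 2π·219 = 1376 rad/s.
Step 2 — Component impedances:
  R1: Z = R = 15.3 Ω
  R2: Z = R = 3690 Ω
  L: Z = jωL = j·1376·0.05 = 0 + j68.8 Ω
Step 3 — Parallel branch: R2 || L = 1/(1/R2 + 1/L) = 1.282 + j68.78 Ω.
Step 4 — Series with R1: Z_total = R1 + (R2 || L) = 16.58 + j68.78 Ω = 70.75∠76.4° Ω.

Z = 16.58 + j68.78 Ω = 70.75∠76.4° Ω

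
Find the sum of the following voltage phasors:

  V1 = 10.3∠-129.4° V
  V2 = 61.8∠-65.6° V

Step 1 — Convert each phasor to rectangular form:
  V1 = 10.3·(cos(-129.4°) + j·sin(-129.4°)) = -6.538 - j7.959 V
  V2 = 61.8·(cos(-65.6°) + j·sin(-65.6°)) = 25.53 - j56.28 V
Step 2 — Sum components: V_total = 18.99 - j64.24 V.
Step 3 — Convert to polar: |V_total| = 66.99 V, ∠V_total = -73.5°.

V_total = 66.99∠-73.5° V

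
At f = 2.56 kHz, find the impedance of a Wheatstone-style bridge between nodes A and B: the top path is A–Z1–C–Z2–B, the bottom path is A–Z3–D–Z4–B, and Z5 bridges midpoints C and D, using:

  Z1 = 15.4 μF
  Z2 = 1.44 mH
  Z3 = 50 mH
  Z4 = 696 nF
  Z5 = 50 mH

Step 1 — Angular frequency: ω = 2π·f = 2π·2560 = 1.608e+04 rad/s.
Step 2 — Component impedances:
  Z1: Z = 1/(jωC) = -j/(ω·C) = 0 - j4.037 Ω
  Z2: Z = jωL = j·1.608e+04·0.00144 = 0 + j23.16 Ω
  Z3: Z = jωL = j·1.608e+04·0.05 = 0 + j804.2 Ω
  Z4: Z = 1/(jωC) = -j/(ω·C) = 0 - j89.32 Ω
  Z5: Z = jωL = j·1.608e+04·0.05 = 0 + j804.2 Ω
Step 3 — Bridge requires nodal analysis (the Z5 bridge couples midpoints C and D, so the two paths cannot be reduced to a simple series/parallel combination). Setting node B to ground and injecting 1 A at node A, the 3-node admittance system at A, C, D solves to V_A = Z_AB = 0 + j17.78 Ω = 17.78∠90.0° Ω.

Z = 0 + j17.78 Ω = 17.78∠90.0° Ω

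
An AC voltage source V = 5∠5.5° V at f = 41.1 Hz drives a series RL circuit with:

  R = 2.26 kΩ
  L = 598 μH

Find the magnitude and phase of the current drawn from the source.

Step 1 — Angular frequency: ω = 2π·f = 2π·41.1 = 258.2 rad/s.
Step 2 — Component impedances:
  R: Z = R = 2260 Ω
  L: Z = jωL = j·258.2·0.000598 = 0 + j0.1544 Ω
Step 3 — Series combination: Z_total = R + L = 2260 + j0.1544 Ω = 2260∠0.0° Ω.
Step 4 — Source phasor: V = 5∠5.5° V = 4.977 + j0.4792 V.
Step 5 — Ohm's law: I = V / Z_total = (4.977 + j0.4792) / (2260 + j0.1544) = 0.002202 + j0.0002119 A.
Step 6 — Convert to polar: |I| = 0.002212 A, ∠I = 5.5°.

I = 0.002212∠5.5° A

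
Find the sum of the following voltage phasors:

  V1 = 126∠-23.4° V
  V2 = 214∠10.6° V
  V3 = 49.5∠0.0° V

Step 1 — Convert each phasor to rectangular form:
  V1 = 126·(cos(-23.4°) + j·sin(-23.4°)) = 115.6 - j50.04 V
  V2 = 214·(cos(10.6°) + j·sin(10.6°)) = 210.3 + j39.37 V
  V3 = 49.5·(cos(0.0°) + j·sin(0.0°)) = 49.5 V
Step 2 — Sum components: V_total = 375.5 - j10.68 V.
Step 3 — Convert to polar: |V_total| = 375.6 V, ∠V_total = -1.6°.

V_total = 375.6∠-1.6° V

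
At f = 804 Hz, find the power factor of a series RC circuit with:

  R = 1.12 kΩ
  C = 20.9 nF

Step 1 — Angular frequency: ω = 2π·f = 2π·804 = 5052 rad/s.
Step 2 — Component impedances:
  R: Z = R = 1120 Ω
  C: Z = 1/(jωC) = -j/(ω·C) = 0 - j9471 Ω
Step 3 — Series combination: Z_total = R + C = 1120 - j9471 Ω = 9537∠-83.3° Ω.
Step 4 — Power factor: PF = cos(φ) = Re(Z)/|Z| = 1120/9537 = 0.1174.
Step 5 — Type: Im(Z) = -9471 ⇒ leading (phase φ = -83.3°).

PF = 0.1174 (leading, φ = -83.3°)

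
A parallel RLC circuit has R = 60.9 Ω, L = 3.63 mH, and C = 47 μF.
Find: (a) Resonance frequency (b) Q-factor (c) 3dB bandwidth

Step 1 — Resonance: ω₀ = 1/√(LC) = 1/√(0.00363·4.7e-05) = 2421 rad/s.
Step 2 — f₀ = ω₀/(2π) = 385.3 Hz.
Step 3 — Parallel Q: Q = R/(ω₀L) = 60.9/(2421·0.00363) = 6.93.
Step 4 — Bandwidth: Δω = ω₀/Q = 349.4 rad/s; BW = Δω/(2π) = 55.6 Hz.

(a) f₀ = 385.3 Hz  (b) Q = 6.93  (c) BW = 55.6 Hz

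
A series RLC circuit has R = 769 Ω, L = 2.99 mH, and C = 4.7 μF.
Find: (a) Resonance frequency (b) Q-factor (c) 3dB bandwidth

Step 1 — Resonance: ω₀ = 1/√(LC) = 1/√(0.00299·4.7e-06) = 8436 rad/s.
Step 2 — f₀ = ω₀/(2π) = 1343 Hz.
Step 3 — Series Q: Q = ω₀L/R = 8436·0.00299/769 = 0.0328.
Step 4 — Bandwidth: Δω = ω₀/Q = 2.572e+05 rad/s; BW = Δω/(2π) = 4.093e+04 Hz.

(a) f₀ = 1343 Hz  (b) Q = 0.0328  (c) BW = 4.093e+04 Hz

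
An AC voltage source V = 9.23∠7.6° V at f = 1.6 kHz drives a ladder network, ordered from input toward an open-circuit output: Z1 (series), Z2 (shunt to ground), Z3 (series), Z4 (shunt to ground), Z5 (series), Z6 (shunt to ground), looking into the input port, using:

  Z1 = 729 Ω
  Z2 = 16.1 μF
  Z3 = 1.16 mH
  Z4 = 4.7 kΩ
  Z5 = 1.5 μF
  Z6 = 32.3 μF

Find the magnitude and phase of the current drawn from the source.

Step 1 — Angular frequency: ω = 2π·f = 2π·1600 = 1.005e+04 rad/s.
Step 2 — Component impedances:
  Z1: Z = R = 729 Ω
  Z2: Z = 1/(jωC) = -j/(ω·C) = 0 - j6.178 Ω
  Z3: Z = jωL = j·1.005e+04·0.00116 = 0 + j11.66 Ω
  Z4: Z = R = 4700 Ω
  Z5: Z = 1/(jωC) = -j/(ω·C) = 0 - j66.31 Ω
  Z6: Z = 1/(jωC) = -j/(ω·C) = 0 - j3.08 Ω
Step 3 — Ladder network (open output): work backward from the far end, alternating series and parallel combinations. Z_in = 729 - j5.581 Ω = 729∠-0.4° Ω.
Step 4 — Source phasor: V = 9.23∠7.6° V = 9.149 + j1.221 V.
Step 5 — Ohm's law: I = V / Z_total = (9.149 + j1.221) / (729 - j5.581) = 0.01254 + j0.00177 A.
Step 6 — Convert to polar: |I| = 0.01266 A, ∠I = 8.0°.

I = 0.01266∠8.0° A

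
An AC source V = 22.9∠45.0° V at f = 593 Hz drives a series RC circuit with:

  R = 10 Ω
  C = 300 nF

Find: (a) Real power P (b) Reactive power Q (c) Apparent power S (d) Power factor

Step 1 — Angular frequency: ω = 2π·f = 2π·593 = 3726 rad/s.
Step 2 — Component impedances:
  R: Z = R = 10 Ω
  C: Z = 1/(jωC) = -j/(ω·C) = 0 - j894.6 Ω
Step 3 — Series combination: Z_total = R + C = 10 - j894.6 Ω = 894.7∠-89.4° Ω.
Step 4 — Source phasor: V = 22.9∠45.0° V = 16.19 + j16.19 V.
Step 5 — Current: I = V / Z = -0.0179 + j0.0183 A = 0.0256∠134.4° A.
Step 6 — Complex power: S = V·I* = 0.006551 - j0.5861 VA.
Step 7 — Real power: P = Re(S) = 0.006551 W.
Step 8 — Reactive power: Q = Im(S) = -0.5861 VAR.
Step 9 — Apparent power: |S| = 0.5861 VA.
Step 10 — Power factor: PF = P/|S| = 0.01118 (leading).

(a) P = 0.006551 W  (b) Q = -0.5861 VAR  (c) S = 0.5861 VA  (d) PF = 0.01118 (leading)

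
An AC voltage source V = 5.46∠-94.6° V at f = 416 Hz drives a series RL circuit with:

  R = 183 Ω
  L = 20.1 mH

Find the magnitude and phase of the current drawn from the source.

Step 1 — Angular frequency: ω = 2π·f = 2π·416 = 2614 rad/s.
Step 2 — Component impedances:
  R: Z = R = 183 Ω
  L: Z = jωL = j·2614·0.0201 = 0 + j52.54 Ω
Step 3 — Series combination: Z_total = R + L = 183 + j52.54 Ω = 190.4∠16.0° Ω.
Step 4 — Source phasor: V = 5.46∠-94.6° V = -0.4379 - j5.442 V.
Step 5 — Ohm's law: I = V / Z_total = (-0.4379 - j5.442) / (183 + j52.54) = -0.0101 - j0.02684 A.
Step 6 — Convert to polar: |I| = 0.02868 A, ∠I = -110.6°.

I = 0.02868∠-110.6° A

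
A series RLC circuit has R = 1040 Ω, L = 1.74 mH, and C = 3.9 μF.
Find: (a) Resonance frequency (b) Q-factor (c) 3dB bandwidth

Step 1 — Resonance: ω₀ = 1/√(LC) = 1/√(0.00174·3.9e-06) = 1.214e+04 rad/s.
Step 2 — f₀ = ω₀/(2π) = 1932 Hz.
Step 3 — Series Q: Q = ω₀L/R = 1.214e+04·0.00174/1040 = 0.02031.
Step 4 — Bandwidth: Δω = ω₀/Q = 5.977e+05 rad/s; BW = Δω/(2π) = 9.513e+04 Hz.

(a) f₀ = 1932 Hz  (b) Q = 0.02031  (c) BW = 9.513e+04 Hz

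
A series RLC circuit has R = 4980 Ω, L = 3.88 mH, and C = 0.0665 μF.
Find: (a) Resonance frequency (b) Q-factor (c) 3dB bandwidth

Step 1 — Resonance: ω₀ = 1/√(LC) = 1/√(0.00388·6.65e-08) = 6.225e+04 rad/s.
Step 2 — f₀ = ω₀/(2π) = 9908 Hz.
Step 3 — Series Q: Q = ω₀L/R = 6.225e+04·0.00388/4980 = 0.0485.
Step 4 — Bandwidth: Δω = ω₀/Q = 1.284e+06 rad/s; BW = Δω/(2π) = 2.043e+05 Hz.

(a) f₀ = 9908 Hz  (b) Q = 0.0485  (c) BW = 2.043e+05 Hz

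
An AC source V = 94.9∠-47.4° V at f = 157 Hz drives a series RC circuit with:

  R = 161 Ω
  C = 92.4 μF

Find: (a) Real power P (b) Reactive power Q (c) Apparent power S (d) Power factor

Step 1 — Angular frequency: ω = 2π·f = 2π·157 = 986.5 rad/s.
Step 2 — Component impedances:
  R: Z = R = 161 Ω
  C: Z = 1/(jωC) = -j/(ω·C) = 0 - j10.97 Ω
Step 3 — Series combination: Z_total = R + C = 161 - j10.97 Ω = 161.4∠-3.9° Ω.
Step 4 — Source phasor: V = 94.9∠-47.4° V = 64.24 - j69.86 V.
Step 5 — Current: I = V / Z = 0.4266 - j0.4048 A = 0.5881∠-43.5° A.
Step 6 — Complex power: S = V·I* = 55.68 - j3.794 VA.
Step 7 — Real power: P = Re(S) = 55.68 W.
Step 8 — Reactive power: Q = Im(S) = -3.794 VAR.
Step 9 — Apparent power: |S| = 55.81 VA.
Step 10 — Power factor: PF = P/|S| = 0.9977 (leading).

(a) P = 55.68 W  (b) Q = -3.794 VAR  (c) S = 55.81 VA  (d) PF = 0.9977 (leading)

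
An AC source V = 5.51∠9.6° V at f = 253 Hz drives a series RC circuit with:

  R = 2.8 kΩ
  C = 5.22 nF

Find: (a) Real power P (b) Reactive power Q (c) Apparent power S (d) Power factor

Step 1 — Angular frequency: ω = 2π·f = 2π·253 = 1590 rad/s.
Step 2 — Component impedances:
  R: Z = R = 2800 Ω
  C: Z = 1/(jωC) = -j/(ω·C) = 0 - j1.205e+05 Ω
Step 3 — Series combination: Z_total = R + C = 2800 - j1.205e+05 Ω = 1.205e+05∠-88.7° Ω.
Step 4 — Source phasor: V = 5.51∠9.6° V = 5.433 + j0.9189 V.
Step 5 — Current: I = V / Z = -6.574e-06 + j4.523e-05 A = 4.571e-05∠98.3° A.
Step 6 — Complex power: S = V·I* = 5.85e-06 - j0.0002518 VA.
Step 7 — Real power: P = Re(S) = 5.85e-06 W.
Step 8 — Reactive power: Q = Im(S) = -0.0002518 VAR.
Step 9 — Apparent power: |S| = 0.0002519 VA.
Step 10 — Power factor: PF = P/|S| = 0.02323 (leading).

(a) P = 5.85e-06 W  (b) Q = -0.0002518 VAR  (c) S = 0.0002519 VA  (d) PF = 0.02323 (leading)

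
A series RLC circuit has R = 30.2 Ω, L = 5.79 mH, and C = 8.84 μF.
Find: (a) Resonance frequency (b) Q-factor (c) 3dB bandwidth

Step 1 — Resonance condition Im(Z)=0 gives ω₀ = 1/√(LC).
Step 2 — ω₀ = 1/√(0.00579·8.84e-06) = 4420 rad/s.
Step 3 — f₀ = ω₀/(2π) = 703.5 Hz.
Step 4 — Series Q: Q = ω₀L/R = 4420·0.00579/30.2 = 0.8474.
Step 5 — 3dB bandwidth: Δω = ω₀/Q = 5216 rad/s; BW = Δω/(2π) = 830.1 Hz.

(a) f₀ = 703.5 Hz  (b) Q = 0.8474  (c) BW = 830.1 Hz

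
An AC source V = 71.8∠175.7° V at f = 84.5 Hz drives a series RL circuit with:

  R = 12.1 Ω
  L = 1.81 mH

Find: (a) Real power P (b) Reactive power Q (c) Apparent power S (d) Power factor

Step 1 — Angular frequency: ω = 2π·f = 2π·84.5 = 530.9 rad/s.
Step 2 — Component impedances:
  R: Z = R = 12.1 Ω
  L: Z = jωL = j·530.9·0.00181 = 0 + j0.961 Ω
Step 3 — Series combination: Z_total = R + L = 12.1 + j0.961 Ω = 12.14∠4.5° Ω.
Step 4 — Source phasor: V = 71.8∠175.7° V = -71.6 + j5.383 V.
Step 5 — Current: I = V / Z = -5.845 + j0.9091 A = 5.915∠171.2° A.
Step 6 — Complex power: S = V·I* = 423.4 + j33.63 VA.
Step 7 — Real power: P = Re(S) = 423.4 W.
Step 8 — Reactive power: Q = Im(S) = 33.63 VAR.
Step 9 — Apparent power: |S| = 424.7 VA.
Step 10 — Power factor: PF = P/|S| = 0.9969 (lagging).

(a) P = 423.4 W  (b) Q = 33.63 VAR  (c) S = 424.7 VA  (d) PF = 0.9969 (lagging)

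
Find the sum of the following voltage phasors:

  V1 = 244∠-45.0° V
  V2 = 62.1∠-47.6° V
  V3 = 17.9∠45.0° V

Step 1 — Convert each phasor to rectangular form:
  V1 = 244·(cos(-45.0°) + j·sin(-45.0°)) = 172.5 - j172.5 V
  V2 = 62.1·(cos(-47.6°) + j·sin(-47.6°)) = 41.87 - j45.86 V
  V3 = 17.9·(cos(45.0°) + j·sin(45.0°)) = 12.66 + j12.66 V
Step 2 — Sum components: V_total = 227.1 - j205.7 V.
Step 3 — Convert to polar: |V_total| = 306.4 V, ∠V_total = -42.2°.

V_total = 306.4∠-42.2° V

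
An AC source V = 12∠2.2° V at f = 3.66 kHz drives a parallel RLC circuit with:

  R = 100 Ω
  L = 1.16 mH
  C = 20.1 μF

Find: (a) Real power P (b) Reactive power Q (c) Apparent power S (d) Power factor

Step 1 — Angular frequency: ω = 2π·f = 2π·3660 = 2.3e+04 rad/s.
Step 2 — Component impedances:
  R: Z = R = 100 Ω
  L: Z = jωL = j·2.3e+04·0.00116 = 0 + j26.68 Ω
  C: Z = 1/(jωC) = -j/(ω·C) = 0 - j2.163 Ω
Step 3 — Parallel combination: 1/Z_total = 1/R + 1/L + 1/C; Z_total = 0.0554 - j2.353 Ω = 2.354∠-88.7° Ω.
Step 4 — Source phasor: V = 12∠2.2° V = 11.99 + j0.4607 V.
Step 5 — Current: I = V / Z = -0.07575 + j5.098 A = 5.098∠90.9° A.
Step 6 — Complex power: S = V·I* = 1.44 - j61.16 VA.
Step 7 — Real power: P = Re(S) = 1.44 W.
Step 8 — Reactive power: Q = Im(S) = -61.16 VAR.
Step 9 — Apparent power: |S| = 61.18 VA.
Step 10 — Power factor: PF = P/|S| = 0.02354 (leading).

(a) P = 1.44 W  (b) Q = -61.16 VAR  (c) S = 61.18 VA  (d) PF = 0.02354 (leading)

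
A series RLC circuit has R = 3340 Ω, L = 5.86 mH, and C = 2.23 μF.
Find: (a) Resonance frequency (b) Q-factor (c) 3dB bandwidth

Step 1 — Resonance condition Im(Z)=0 gives ω₀ = 1/√(LC).
Step 2 — ω₀ = 1/√(0.00586·2.23e-06) = 8748 rad/s.
Step 3 — f₀ = ω₀/(2π) = 1392 Hz.
Step 4 — Series Q: Q = ω₀L/R = 8748·0.00586/3340 = 0.01535.
Step 5 — 3dB bandwidth: Δω = ω₀/Q = 5.7e+05 rad/s; BW = Δω/(2π) = 9.071e+04 Hz.

(a) f₀ = 1392 Hz  (b) Q = 0.01535  (c) BW = 9.071e+04 Hz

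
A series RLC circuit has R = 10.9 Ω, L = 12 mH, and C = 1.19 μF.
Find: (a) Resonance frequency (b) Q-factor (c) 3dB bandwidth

Step 1 — Resonance condition Im(Z)=0 gives ω₀ = 1/√(LC).
Step 2 — ω₀ = 1/√(0.012·1.19e-06) = 8368 rad/s.
Step 3 — f₀ = ω₀/(2π) = 1332 Hz.
Step 4 — Series Q: Q = ω₀L/R = 8368·0.012/10.9 = 9.213.
Step 5 — 3dB bandwidth: Δω = ω₀/Q = 908.3 rad/s; BW = Δω/(2π) = 144.6 Hz.

(a) f₀ = 1332 Hz  (b) Q = 9.213  (c) BW = 144.6 Hz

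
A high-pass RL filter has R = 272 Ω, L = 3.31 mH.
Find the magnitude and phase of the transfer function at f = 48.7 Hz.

Step 1 — Angular frequency: ω = 2π·48.7 = 306 rad/s.
Step 2 — Transfer function: H(jω) = jωL/(R + jωL).
Step 3 — Numerator jωL = j·1.013; denominator R + jωL = 272 + j1.013.
Step 4 — H = 1.387e-05 + j0.003724.
Step 5 — Magnitude: |H| = 0.003724 (-48.6 dB); phase: φ = 89.8°.

|H| = 0.003724 (-48.6 dB), φ = 89.8°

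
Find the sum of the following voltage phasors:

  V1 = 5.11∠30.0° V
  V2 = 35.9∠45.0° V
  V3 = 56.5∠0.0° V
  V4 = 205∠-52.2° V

Step 1 — Convert each phasor to rectangular form:
  V1 = 5.11·(cos(30.0°) + j·sin(30.0°)) = 4.425 + j2.555 V
  V2 = 35.9·(cos(45.0°) + j·sin(45.0°)) = 25.39 + j25.39 V
  V3 = 56.5·(cos(0.0°) + j·sin(0.0°)) = 56.5 V
  V4 = 205·(cos(-52.2°) + j·sin(-52.2°)) = 125.6 - j162 V
Step 2 — Sum components: V_total = 212 - j134 V.
Step 3 — Convert to polar: |V_total| = 250.8 V, ∠V_total = -32.3°.

V_total = 250.8∠-32.3° V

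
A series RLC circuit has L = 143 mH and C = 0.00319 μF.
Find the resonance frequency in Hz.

Step 1 — Resonance condition Im(Z)=0 gives ω₀ = 1/√(LC).
Step 2 — ω₀ = 1/√(0.143·3.19e-09) = 4.682e+04 rad/s.
Step 3 — f₀ = ω₀/(2π) = 7452 Hz.

f₀ = 7452 Hz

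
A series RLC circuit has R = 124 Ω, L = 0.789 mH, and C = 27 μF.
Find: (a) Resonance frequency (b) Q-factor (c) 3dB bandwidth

Step 1 — Resonance: ω₀ = 1/√(LC) = 1/√(0.000789·2.7e-05) = 6851 rad/s.
Step 2 — f₀ = ω₀/(2π) = 1090 Hz.
Step 3 — Series Q: Q = ω₀L/R = 6851·0.000789/124 = 0.04359.
Step 4 — Bandwidth: Δω = ω₀/Q = 1.572e+05 rad/s; BW = Δω/(2π) = 2.501e+04 Hz.

(a) f₀ = 1090 Hz  (b) Q = 0.04359  (c) BW = 2.501e+04 Hz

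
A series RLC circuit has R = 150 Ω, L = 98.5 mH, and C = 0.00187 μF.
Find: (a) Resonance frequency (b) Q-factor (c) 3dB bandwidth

Step 1 — Resonance: ω₀ = 1/√(LC) = 1/√(0.0985·1.87e-09) = 7.368e+04 rad/s.
Step 2 — f₀ = ω₀/(2π) = 1.173e+04 Hz.
Step 3 — Series Q: Q = ω₀L/R = 7.368e+04·0.0985/150 = 48.38.
Step 4 — Bandwidth: Δω = ω₀/Q = 1523 rad/s; BW = Δω/(2π) = 242.4 Hz.

(a) f₀ = 1.173e+04 Hz  (b) Q = 48.38  (c) BW = 242.4 Hz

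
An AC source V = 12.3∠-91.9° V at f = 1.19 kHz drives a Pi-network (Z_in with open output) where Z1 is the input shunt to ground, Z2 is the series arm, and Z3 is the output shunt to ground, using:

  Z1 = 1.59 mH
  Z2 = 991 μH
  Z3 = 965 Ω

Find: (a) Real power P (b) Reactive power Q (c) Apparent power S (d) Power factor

Step 1 — Angular frequency: ω = 2π·f = 2π·1190 = 7477 rad/s.
Step 2 — Component impedances:
  Z1: Z = jωL = j·7477·0.00159 = 0 + j11.89 Ω
  Z2: Z = jωL = j·7477·0.000991 = 0 + j7.41 Ω
  Z3: Z = R = 965 Ω
Step 3 — With open output, the series arm Z2 and the output shunt Z3 appear in series to ground: Z2 + Z3 = 965 + j7.41 Ω.
Step 4 — Parallel with input shunt Z1: Z_in = Z1 || (Z2 + Z3) = 0.1464 + j11.89 Ω = 11.89∠89.3° Ω.
Step 5 — Source phasor: V = 12.3∠-91.9° V = -0.4078 - j12.29 V.
Step 6 — Current: I = V / Z = -1.035 + j0.02157 A = 1.035∠178.8° A.
Step 7 — Complex power: S = V·I* = 0.1568 + j12.73 VA.
Step 8 — Real power: P = Re(S) = 0.1568 W.
Step 9 — Reactive power: Q = Im(S) = 12.73 VAR.
Step 10 — Apparent power: |S| = 12.73 VA.
Step 11 — Power factor: PF = P/|S| = 0.01232 (lagging).

(a) P = 0.1568 W  (b) Q = 12.73 VAR  (c) S = 12.73 VA  (d) PF = 0.01232 (lagging)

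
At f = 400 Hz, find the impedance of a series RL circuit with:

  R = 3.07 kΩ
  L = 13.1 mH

Step 1 — Angular frequency: ω = 2π·f = 2π·400 = 2513 rad/s.
Step 2 — Component impedances:
  R: Z = R = 3070 Ω
  L: Z = jωL = j·2513·0.0131 = 0 + j32.92 Ω
Step 3 — Series combination: Z_total = R + L = 3070 + j32.92 Ω = 3070∠0.6° Ω.

Z = 3070 + j32.92 Ω = 3070∠0.6° Ω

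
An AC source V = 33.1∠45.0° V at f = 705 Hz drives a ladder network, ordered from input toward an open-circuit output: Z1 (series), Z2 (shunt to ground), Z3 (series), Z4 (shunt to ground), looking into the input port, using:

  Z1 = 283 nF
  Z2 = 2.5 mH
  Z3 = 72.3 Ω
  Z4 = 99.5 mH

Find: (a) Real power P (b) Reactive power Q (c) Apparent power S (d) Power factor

Step 1 — Angular frequency: ω = 2π·f = 2π·705 = 4430 rad/s.
Step 2 — Component impedances:
  Z1: Z = 1/(jωC) = -j/(ω·C) = 0 - j797.7 Ω
  Z2: Z = jωL = j·4430·0.0025 = 0 + j11.07 Ω
  Z3: Z = R = 72.3 Ω
  Z4: Z = jωL = j·4430·0.0995 = 0 + j440.7 Ω
Step 3 — Ladder network (open output): work backward from the far end, alternating series and parallel combinations. Z_in = 0.04235 - j786.9 Ω = 786.9∠-90.0° Ω.
Step 4 — Source phasor: V = 33.1∠45.0° V = 23.41 + j23.41 V.
Step 5 — Current: I = V / Z = -0.02974 + j0.02975 A = 0.04206∠135.0° A.
Step 6 — Complex power: S = V·I* = 7.493e-05 - j1.392 VA.
Step 7 — Real power: P = Re(S) = 7.493e-05 W.
Step 8 — Reactive power: Q = Im(S) = -1.392 VAR.
Step 9 — Apparent power: |S| = 1.392 VA.
Step 10 — Power factor: PF = P/|S| = 5.382e-05 (leading).

(a) P = 7.493e-05 W  (b) Q = -1.392 VAR  (c) S = 1.392 VA  (d) PF = 5.382e-05 (leading)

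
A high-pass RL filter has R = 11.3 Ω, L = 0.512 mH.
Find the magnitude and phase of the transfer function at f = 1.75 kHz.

Step 1 — Angular frequency: ω = 2π·1750 = 1.1e+04 rad/s.
Step 2 — Transfer function: H(jω) = jωL/(R + jωL).
Step 3 — Numerator jωL = j·5.63; denominator R + jωL = 11.3 + j5.63.
Step 4 — H = 0.1989 + j0.3991.
Step 5 — Magnitude: |H| = 0.4459 (-7.0 dB); phase: φ = 63.5°.

|H| = 0.4459 (-7.0 dB), φ = 63.5°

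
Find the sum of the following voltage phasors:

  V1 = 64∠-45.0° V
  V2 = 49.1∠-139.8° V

Step 1 — Convert each phasor to rectangular form:
  V1 = 64·(cos(-45.0°) + j·sin(-45.0°)) = 45.25 - j45.25 V
  V2 = 49.1·(cos(-139.8°) + j·sin(-139.8°)) = -37.5 - j31.69 V
Step 2 — Sum components: V_total = 7.752 - j76.95 V.
Step 3 — Convert to polar: |V_total| = 77.34 V, ∠V_total = -84.2°.

V_total = 77.34∠-84.2° V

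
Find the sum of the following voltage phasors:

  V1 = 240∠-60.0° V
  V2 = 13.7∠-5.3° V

Step 1 — Convert each phasor to rectangular form:
  V1 = 240·(cos(-60.0°) + j·sin(-60.0°)) = 120 - j207.8 V
  V2 = 13.7·(cos(-5.3°) + j·sin(-5.3°)) = 13.64 - j1.265 V
Step 2 — Sum components: V_total = 133.6 - j209.1 V.
Step 3 — Convert to polar: |V_total| = 248.2 V, ∠V_total = -57.4°.

V_total = 248.2∠-57.4° V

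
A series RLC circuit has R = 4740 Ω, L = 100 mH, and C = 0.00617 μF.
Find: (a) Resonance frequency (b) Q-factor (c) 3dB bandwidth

Step 1 — Resonance condition Im(Z)=0 gives ω₀ = 1/√(LC).
Step 2 — ω₀ = 1/√(0.1·6.17e-09) = 4.026e+04 rad/s.
Step 3 — f₀ = ω₀/(2π) = 6407 Hz.
Step 4 — Series Q: Q = ω₀L/R = 4.026e+04·0.1/4740 = 0.8493.
Step 5 — 3dB bandwidth: Δω = ω₀/Q = 4.74e+04 rad/s; BW = Δω/(2π) = 7544 Hz.

(a) f₀ = 6407 Hz  (b) Q = 0.8493  (c) BW = 7544 Hz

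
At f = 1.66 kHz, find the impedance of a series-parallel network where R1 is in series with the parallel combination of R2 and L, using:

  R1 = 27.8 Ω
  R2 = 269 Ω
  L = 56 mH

Step 1 — Angular frequency: ω = 2π·f = 2π·1660 = 1.043e+04 rad/s.
Step 2 — Component impedances:
  R1: Z = R = 27.8 Ω
  R2: Z = R = 269 Ω
  L: Z = jωL = j·1.043e+04·0.056 = 0 + j584.1 Ω
Step 3 — Parallel branch: R2 || L = 1/(1/R2 + 1/L) = 221.9 + j102.2 Ω.
Step 4 — Series with R1: Z_total = R1 + (R2 || L) = 249.7 + j102.2 Ω = 269.8∠22.3° Ω.

Z = 249.7 + j102.2 Ω = 269.8∠22.3° Ω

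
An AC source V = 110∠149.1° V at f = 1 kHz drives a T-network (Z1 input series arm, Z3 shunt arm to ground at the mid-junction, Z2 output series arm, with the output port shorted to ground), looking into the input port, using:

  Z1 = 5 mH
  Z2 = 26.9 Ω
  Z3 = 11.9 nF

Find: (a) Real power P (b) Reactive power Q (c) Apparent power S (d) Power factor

Step 1 — Angular frequency: ω = 2π·f = 2π·1000 = 6283 rad/s.
Step 2 — Component impedances:
  Z1: Z = jωL = j·6283·0.005 = 0 + j31.42 Ω
  Z2: Z = R = 26.9 Ω
  Z3: Z = 1/(jωC) = -j/(ω·C) = 0 - j1.337e+04 Ω
Step 3 — With the output port shorted to ground, the output series arm Z2 runs from the junction to ground; the shunt arm Z3 also runs from the junction to ground. They appear in parallel: Z3 || Z2 = 26.9 - j0.0541 Ω.
Step 4 — Series with input arm Z1: Z_in = Z1 + (Z3 || Z2) = 26.9 + j31.36 Ω = 41.32∠49.4° Ω.
Step 5 — Source phasor: V = 110∠149.1° V = -94.39 + j56.49 V.
Step 6 — Current: I = V / Z = -0.4495 + j2.624 A = 2.662∠99.7° A.
Step 7 — Complex power: S = V·I* = 190.7 + j222.3 VA.
Step 8 — Real power: P = Re(S) = 190.7 W.
Step 9 — Reactive power: Q = Im(S) = 222.3 VAR.
Step 10 — Apparent power: |S| = 292.9 VA.
Step 11 — Power factor: PF = P/|S| = 0.651 (lagging).

(a) P = 190.7 W  (b) Q = 222.3 VAR  (c) S = 292.9 VA  (d) PF = 0.651 (lagging)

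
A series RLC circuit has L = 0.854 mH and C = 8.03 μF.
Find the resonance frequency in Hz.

Step 1 — Resonance condition Im(Z)=0 gives ω₀ = 1/√(LC).
Step 2 — ω₀ = 1/√(0.000854·8.03e-06) = 1.208e+04 rad/s.
Step 3 — f₀ = ω₀/(2π) = 1922 Hz.

f₀ = 1922 Hz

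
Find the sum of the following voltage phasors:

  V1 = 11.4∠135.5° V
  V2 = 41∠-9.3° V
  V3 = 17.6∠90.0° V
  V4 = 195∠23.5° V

Step 1 — Convert each phasor to rectangular form:
  V1 = 11.4·(cos(135.5°) + j·sin(135.5°)) = -8.131 + j7.99 V
  V2 = 41·(cos(-9.3°) + j·sin(-9.3°)) = 40.46 - j6.626 V
  V3 = 17.6·(cos(90.0°) + j·sin(90.0°)) = 0 + j17.6 V
  V4 = 195·(cos(23.5°) + j·sin(23.5°)) = 178.8 + j77.76 V
Step 2 — Sum components: V_total = 211.2 + j96.72 V.
Step 3 — Convert to polar: |V_total| = 232.3 V, ∠V_total = 24.6°.

V_total = 232.3∠24.6° V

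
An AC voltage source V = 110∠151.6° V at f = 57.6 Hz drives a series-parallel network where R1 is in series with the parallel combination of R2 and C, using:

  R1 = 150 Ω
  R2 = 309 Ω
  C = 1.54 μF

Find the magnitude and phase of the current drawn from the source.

Step 1 — Angular frequency: ω = 2π·f = 2π·57.6 = 361.9 rad/s.
Step 2 — Component impedances:
  R1: Z = R = 150 Ω
  R2: Z = R = 309 Ω
  C: Z = 1/(jωC) = -j/(ω·C) = 0 - j1794 Ω
Step 3 — Parallel branch: R2 || C = 1/(1/R2 + 1/C) = 300.1 - j51.68 Ω.
Step 4 — Series with R1: Z_total = R1 + (R2 || C) = 450.1 - j51.68 Ω = 453.1∠-6.6° Ω.
Step 5 — Source phasor: V = 110∠151.6° V = -96.76 + j52.32 V.
Step 6 — Ohm's law: I = V / Z_total = (-96.76 + j52.32) / (450.1 - j51.68) = -0.2254 + j0.09036 A.
Step 7 — Convert to polar: |I| = 0.2428 A, ∠I = 158.2°.

I = 0.2428∠158.2° A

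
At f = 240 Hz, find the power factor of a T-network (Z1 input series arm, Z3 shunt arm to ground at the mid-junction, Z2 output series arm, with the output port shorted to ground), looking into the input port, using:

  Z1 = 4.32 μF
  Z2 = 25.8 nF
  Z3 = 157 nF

Step 1 — Angular frequency: ω = 2π·f = 2π·240 = 1508 rad/s.
Step 2 — Component impedances:
  Z1: Z = 1/(jωC) = -j/(ω·C) = 0 - j153.5 Ω
  Z2: Z = 1/(jωC) = -j/(ω·C) = 0 - j2.57e+04 Ω
  Z3: Z = 1/(jωC) = -j/(ω·C) = 0 - j4224 Ω
Step 3 — With the output port shorted to ground, the output series arm Z2 runs from the junction to ground; the shunt arm Z3 also runs from the junction to ground. They appear in parallel: Z3 || Z2 = 0 - j3628 Ω.
Step 4 — Series with input arm Z1: Z_in = Z1 + (Z3 || Z2) = 0 - j3781 Ω = 3781∠-90.0° Ω.
Step 5 — Power factor: PF = cos(φ) = Re(Z)/|Z| = 0/3781 = 0.
Step 6 — Type: Im(Z) = -3781 ⇒ leading (phase φ = -90.0°).

PF = 0 (leading, φ = -90.0°)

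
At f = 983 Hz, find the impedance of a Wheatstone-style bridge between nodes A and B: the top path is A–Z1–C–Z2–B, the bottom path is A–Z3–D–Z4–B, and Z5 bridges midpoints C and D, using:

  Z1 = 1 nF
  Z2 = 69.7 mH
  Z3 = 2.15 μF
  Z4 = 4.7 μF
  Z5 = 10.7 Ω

Step 1 — Angular frequency: ω = 2π·f = 2π·983 = 6176 rad/s.
Step 2 — Component impedances:
  Z1: Z = 1/(jωC) = -j/(ω·C) = 0 - j1.619e+05 Ω
  Z2: Z = jωL = j·6176·0.0697 = 0 + j430.5 Ω
  Z3: Z = 1/(jωC) = -j/(ω·C) = 0 - j75.31 Ω
  Z4: Z = 1/(jωC) = -j/(ω·C) = 0 - j34.45 Ω
  Z5: Z = R = 10.7 Ω
Step 3 — Bridge requires nodal analysis (the Z5 bridge couples midpoints C and D, so the two paths cannot be reduced to a simple series/parallel combination). Setting node B to ground and injecting 1 A at node A, the 3-node admittance system at A, C, D solves to V_A = Z_AB = 0.08176 - j112.7 Ω = 112.7∠-90.0° Ω.

Z = 0.08176 - j112.7 Ω = 112.7∠-90.0° Ω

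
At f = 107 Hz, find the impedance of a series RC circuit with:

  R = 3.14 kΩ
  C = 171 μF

Step 1 — Angular frequency: ω = 2π·f = 2π·107 = 672.3 rad/s.
Step 2 — Component impedances:
  R: Z = R = 3140 Ω
  C: Z = 1/(jωC) = -j/(ω·C) = 0 - j8.698 Ω
Step 3 — Series combination: Z_total = R + C = 3140 - j8.698 Ω = 3140∠-0.2° Ω.

Z = 3140 - j8.698 Ω = 3140∠-0.2° Ω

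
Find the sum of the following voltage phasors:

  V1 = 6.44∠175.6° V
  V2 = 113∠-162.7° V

Step 1 — Convert each phasor to rectangular form:
  V1 = 6.44·(cos(175.6°) + j·sin(175.6°)) = -6.421 + j0.4941 V
  V2 = 113·(cos(-162.7°) + j·sin(-162.7°)) = -107.9 - j33.6 V
Step 2 — Sum components: V_total = -114.3 - j33.11 V.
Step 3 — Convert to polar: |V_total| = 119 V, ∠V_total = -163.8°.

V_total = 119∠-163.8° V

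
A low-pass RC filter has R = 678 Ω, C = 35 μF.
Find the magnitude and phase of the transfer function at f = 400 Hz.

Step 1 — Angular frequency: ω = 2π·400 = 2513 rad/s.
Step 2 — Transfer function: H(jω) = 1/(1 + jωRC).
Step 3 — Denominator: 1 + jωRC = 1 + j·2513·678·3.5e-05 = 1 + j59.64.
Step 4 — H = 0.0002811 - j0.01676.
Step 5 — Magnitude: |H| = 0.01676 (-35.5 dB); phase: φ = -89.0°.

|H| = 0.01676 (-35.5 dB), φ = -89.0°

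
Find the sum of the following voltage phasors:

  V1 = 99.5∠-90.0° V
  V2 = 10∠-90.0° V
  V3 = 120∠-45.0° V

Step 1 — Convert each phasor to rectangular form:
  V1 = 99.5·(cos(-90.0°) + j·sin(-90.0°)) = 0 - j99.5 V
  V2 = 10·(cos(-90.0°) + j·sin(-90.0°)) = 0 - j10 V
  V3 = 120·(cos(-45.0°) + j·sin(-45.0°)) = 84.85 - j84.85 V
Step 2 — Sum components: V_total = 84.85 - j194.4 V.
Step 3 — Convert to polar: |V_total| = 212.1 V, ∠V_total = -66.4°.

V_total = 212.1∠-66.4° V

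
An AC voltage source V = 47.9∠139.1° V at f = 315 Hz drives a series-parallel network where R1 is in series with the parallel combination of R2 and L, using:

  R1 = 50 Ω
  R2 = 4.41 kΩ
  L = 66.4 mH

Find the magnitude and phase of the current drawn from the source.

Step 1 — Angular frequency: ω = 2π·f = 2π·315 = 1979 rad/s.
Step 2 — Component impedances:
  R1: Z = R = 50 Ω
  R2: Z = R = 4410 Ω
  L: Z = jωL = j·1979·0.0664 = 0 + j131.4 Ω
Step 3 — Parallel branch: R2 || L = 1/(1/R2 + 1/L) = 3.913 + j131.3 Ω.
Step 4 — Series with R1: Z_total = R1 + (R2 || L) = 53.91 + j131.3 Ω = 141.9∠67.7° Ω.
Step 5 — Source phasor: V = 47.9∠139.1° V = -36.21 + j31.36 V.
Step 6 — Ohm's law: I = V / Z_total = (-36.21 + j31.36) / (53.91 + j131.3) = 0.1075 + j0.3199 A.
Step 7 — Convert to polar: |I| = 0.3375 A, ∠I = 71.4°.

I = 0.3375∠71.4° A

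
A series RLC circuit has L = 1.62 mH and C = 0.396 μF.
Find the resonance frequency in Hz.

Step 1 — Resonance condition Im(Z)=0 gives ω₀ = 1/√(LC).
Step 2 — ω₀ = 1/√(0.00162·3.96e-07) = 3.948e+04 rad/s.
Step 3 — f₀ = ω₀/(2π) = 6284 Hz.

f₀ = 6284 Hz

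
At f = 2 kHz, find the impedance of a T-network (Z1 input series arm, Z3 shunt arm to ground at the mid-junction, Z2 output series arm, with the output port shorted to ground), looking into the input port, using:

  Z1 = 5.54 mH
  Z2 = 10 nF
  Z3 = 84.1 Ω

Step 1 — Angular frequency: ω = 2π·f = 2π·2000 = 1.257e+04 rad/s.
Step 2 — Component impedances:
  Z1: Z = jωL = j·1.257e+04·0.00554 = 0 + j69.62 Ω
  Z2: Z = 1/(jωC) = -j/(ω·C) = 0 - j7958 Ω
  Z3: Z = R = 84.1 Ω
Step 3 — With the output port shorted to ground, the output series arm Z2 runs from the junction to ground; the shunt arm Z3 also runs from the junction to ground. They appear in parallel: Z3 || Z2 = 84.09 - j0.8887 Ω.
Step 4 — Series with input arm Z1: Z_in = Z1 + (Z3 || Z2) = 84.09 + j68.73 Ω = 108.6∠39.3° Ω.

Z = 84.09 + j68.73 Ω = 108.6∠39.3° Ω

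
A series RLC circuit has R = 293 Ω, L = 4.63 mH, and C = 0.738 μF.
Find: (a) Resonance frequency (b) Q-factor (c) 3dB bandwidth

Step 1 — Resonance: ω₀ = 1/√(LC) = 1/√(0.00463·7.38e-07) = 1.711e+04 rad/s.
Step 2 — f₀ = ω₀/(2π) = 2723 Hz.
Step 3 — Series Q: Q = ω₀L/R = 1.711e+04·0.00463/293 = 0.2703.
Step 4 — Bandwidth: Δω = ω₀/Q = 6.328e+04 rad/s; BW = Δω/(2π) = 1.007e+04 Hz.

(a) f₀ = 2723 Hz  (b) Q = 0.2703  (c) BW = 1.007e+04 Hz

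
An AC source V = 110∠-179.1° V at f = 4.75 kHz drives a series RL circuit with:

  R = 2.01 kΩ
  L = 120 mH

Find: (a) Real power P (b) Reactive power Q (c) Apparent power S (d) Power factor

Step 1 — Angular frequency: ω = 2π·f = 2π·4750 = 2.985e+04 rad/s.
Step 2 — Component impedances:
  R: Z = R = 2010 Ω
  L: Z = jωL = j·2.985e+04·0.12 = 0 + j3581 Ω
Step 3 — Series combination: Z_total = R + L = 2010 + j3581 Ω = 4107∠60.7° Ω.
Step 4 — Source phasor: V = 110∠-179.1° V = -110 - j1.728 V.
Step 5 — Current: I = V / Z = -0.01347 + j0.02315 A = 0.02678∠120.2° A.
Step 6 — Complex power: S = V·I* = 1.442 + j2.569 VA.
Step 7 — Real power: P = Re(S) = 1.442 W.
Step 8 — Reactive power: Q = Im(S) = 2.569 VAR.
Step 9 — Apparent power: |S| = 2.946 VA.
Step 10 — Power factor: PF = P/|S| = 0.4894 (lagging).

(a) P = 1.442 W  (b) Q = 2.569 VAR  (c) S = 2.946 VA  (d) PF = 0.4894 (lagging)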